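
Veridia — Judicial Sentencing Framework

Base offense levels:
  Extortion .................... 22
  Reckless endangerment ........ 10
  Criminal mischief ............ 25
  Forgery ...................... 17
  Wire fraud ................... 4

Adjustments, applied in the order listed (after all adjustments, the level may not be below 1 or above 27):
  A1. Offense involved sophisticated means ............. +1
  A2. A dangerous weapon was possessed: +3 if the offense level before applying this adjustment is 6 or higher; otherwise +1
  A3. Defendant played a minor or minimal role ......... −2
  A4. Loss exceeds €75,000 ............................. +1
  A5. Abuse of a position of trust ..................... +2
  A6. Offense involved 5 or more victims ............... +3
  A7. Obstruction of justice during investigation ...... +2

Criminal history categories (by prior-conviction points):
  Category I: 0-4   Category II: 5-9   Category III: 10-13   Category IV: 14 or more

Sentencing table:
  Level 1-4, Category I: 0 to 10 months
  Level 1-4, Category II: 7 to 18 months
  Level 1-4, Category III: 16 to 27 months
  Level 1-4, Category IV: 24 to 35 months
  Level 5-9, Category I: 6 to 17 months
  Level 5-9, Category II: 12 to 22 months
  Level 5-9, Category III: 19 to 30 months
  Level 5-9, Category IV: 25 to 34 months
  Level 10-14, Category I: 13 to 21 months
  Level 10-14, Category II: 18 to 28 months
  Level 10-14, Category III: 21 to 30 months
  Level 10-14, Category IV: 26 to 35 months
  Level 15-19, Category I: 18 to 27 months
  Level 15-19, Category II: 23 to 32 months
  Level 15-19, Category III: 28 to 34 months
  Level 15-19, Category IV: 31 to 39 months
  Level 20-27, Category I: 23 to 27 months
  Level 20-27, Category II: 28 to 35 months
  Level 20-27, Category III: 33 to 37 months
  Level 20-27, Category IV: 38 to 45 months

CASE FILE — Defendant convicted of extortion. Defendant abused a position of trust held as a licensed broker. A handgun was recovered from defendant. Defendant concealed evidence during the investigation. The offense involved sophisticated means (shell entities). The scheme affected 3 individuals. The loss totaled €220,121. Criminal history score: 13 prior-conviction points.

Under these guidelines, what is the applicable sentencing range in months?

Base offense level for extortion: 22.
A1 applies: 22 + 1 = 23.
A2 applies (level before this adjustment is 23 ≥ 6, so +3): 23 + 3 = 26.
A4 applies: 26 + 1 = 27.
A5 applies: 27 + 2 = 29.
A7 applies: 29 + 2 = 31.
Level 31 exceeds the maximum of 27; capped at 27.
Final offense level: 27.
Criminal history: 13 prior points → Category III (10-13).
Level 27 falls in the 20-27 band.
Grid: Level 20-27 × Category III = 33-37 months.

33-37 months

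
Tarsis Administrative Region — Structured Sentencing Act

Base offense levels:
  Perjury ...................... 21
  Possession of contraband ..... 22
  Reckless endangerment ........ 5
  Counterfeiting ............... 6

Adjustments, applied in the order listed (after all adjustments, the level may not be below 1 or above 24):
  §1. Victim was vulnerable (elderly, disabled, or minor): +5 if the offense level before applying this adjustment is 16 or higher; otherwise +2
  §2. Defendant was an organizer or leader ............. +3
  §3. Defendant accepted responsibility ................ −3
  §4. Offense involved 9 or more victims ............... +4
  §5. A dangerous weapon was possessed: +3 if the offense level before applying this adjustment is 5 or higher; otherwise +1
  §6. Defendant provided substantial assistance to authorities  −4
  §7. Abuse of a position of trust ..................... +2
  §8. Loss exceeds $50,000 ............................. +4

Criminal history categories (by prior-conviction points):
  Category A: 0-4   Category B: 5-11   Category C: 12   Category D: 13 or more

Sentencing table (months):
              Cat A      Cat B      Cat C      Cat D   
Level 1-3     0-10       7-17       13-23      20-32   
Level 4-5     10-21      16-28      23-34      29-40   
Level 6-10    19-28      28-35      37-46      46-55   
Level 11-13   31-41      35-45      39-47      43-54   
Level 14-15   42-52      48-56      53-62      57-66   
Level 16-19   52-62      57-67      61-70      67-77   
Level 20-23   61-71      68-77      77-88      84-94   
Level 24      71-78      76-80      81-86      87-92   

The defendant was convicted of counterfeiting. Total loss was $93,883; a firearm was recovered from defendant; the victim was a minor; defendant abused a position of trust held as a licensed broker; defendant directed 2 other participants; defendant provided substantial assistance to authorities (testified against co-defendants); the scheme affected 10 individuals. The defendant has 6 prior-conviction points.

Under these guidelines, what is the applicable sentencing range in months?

68-77 months

Base offense level for counterfeiting: 6.
§1 applies (level before this adjustment is 6 < 16, so +2): 6 + 2 = 8.
§2 applies: 8 + 3 = 11.
§4 applies: 11 + 4 = 15.
§5 applies (level before this adjustment is 15 ≥ 5, so +3): 15 + 3 = 18.
§6 applies: 18 − 4 = 14.
§7 applies: 14 + 2 = 16.
§8 applies: 16 + 4 = 20.
Final offense level: 20.
Criminal history: 6 prior points → Category B (5-11).
Level 20 falls in the 20-23 band.
Grid: Level 20-23 × Category B = 68-77 months.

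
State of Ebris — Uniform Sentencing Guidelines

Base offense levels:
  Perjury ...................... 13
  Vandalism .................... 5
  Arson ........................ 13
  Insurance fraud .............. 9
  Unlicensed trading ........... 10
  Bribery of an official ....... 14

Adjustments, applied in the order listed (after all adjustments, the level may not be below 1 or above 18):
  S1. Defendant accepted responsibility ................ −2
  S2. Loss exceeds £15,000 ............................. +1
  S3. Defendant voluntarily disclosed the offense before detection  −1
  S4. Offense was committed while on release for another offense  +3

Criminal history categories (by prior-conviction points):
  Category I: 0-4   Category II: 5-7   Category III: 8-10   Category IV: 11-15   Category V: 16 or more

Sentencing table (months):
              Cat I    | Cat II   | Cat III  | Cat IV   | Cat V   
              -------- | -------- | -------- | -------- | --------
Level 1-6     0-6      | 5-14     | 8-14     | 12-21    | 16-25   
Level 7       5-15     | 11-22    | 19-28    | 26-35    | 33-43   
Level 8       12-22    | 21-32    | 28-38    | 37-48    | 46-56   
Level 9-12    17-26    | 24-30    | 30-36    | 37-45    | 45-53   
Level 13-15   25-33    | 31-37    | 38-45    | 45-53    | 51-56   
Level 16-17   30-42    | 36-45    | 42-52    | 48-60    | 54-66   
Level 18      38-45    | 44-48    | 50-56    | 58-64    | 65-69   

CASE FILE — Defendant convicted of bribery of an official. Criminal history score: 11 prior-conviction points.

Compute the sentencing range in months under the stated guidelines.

45-53 months

Base offense level for bribery of an official: 14.
Final offense level: 14.
Criminal history: 11 prior points → Category IV (11-15).
Level 14 falls in the 13-15 band.
Grid: Level 13-15 × Category IV = 45-53 months.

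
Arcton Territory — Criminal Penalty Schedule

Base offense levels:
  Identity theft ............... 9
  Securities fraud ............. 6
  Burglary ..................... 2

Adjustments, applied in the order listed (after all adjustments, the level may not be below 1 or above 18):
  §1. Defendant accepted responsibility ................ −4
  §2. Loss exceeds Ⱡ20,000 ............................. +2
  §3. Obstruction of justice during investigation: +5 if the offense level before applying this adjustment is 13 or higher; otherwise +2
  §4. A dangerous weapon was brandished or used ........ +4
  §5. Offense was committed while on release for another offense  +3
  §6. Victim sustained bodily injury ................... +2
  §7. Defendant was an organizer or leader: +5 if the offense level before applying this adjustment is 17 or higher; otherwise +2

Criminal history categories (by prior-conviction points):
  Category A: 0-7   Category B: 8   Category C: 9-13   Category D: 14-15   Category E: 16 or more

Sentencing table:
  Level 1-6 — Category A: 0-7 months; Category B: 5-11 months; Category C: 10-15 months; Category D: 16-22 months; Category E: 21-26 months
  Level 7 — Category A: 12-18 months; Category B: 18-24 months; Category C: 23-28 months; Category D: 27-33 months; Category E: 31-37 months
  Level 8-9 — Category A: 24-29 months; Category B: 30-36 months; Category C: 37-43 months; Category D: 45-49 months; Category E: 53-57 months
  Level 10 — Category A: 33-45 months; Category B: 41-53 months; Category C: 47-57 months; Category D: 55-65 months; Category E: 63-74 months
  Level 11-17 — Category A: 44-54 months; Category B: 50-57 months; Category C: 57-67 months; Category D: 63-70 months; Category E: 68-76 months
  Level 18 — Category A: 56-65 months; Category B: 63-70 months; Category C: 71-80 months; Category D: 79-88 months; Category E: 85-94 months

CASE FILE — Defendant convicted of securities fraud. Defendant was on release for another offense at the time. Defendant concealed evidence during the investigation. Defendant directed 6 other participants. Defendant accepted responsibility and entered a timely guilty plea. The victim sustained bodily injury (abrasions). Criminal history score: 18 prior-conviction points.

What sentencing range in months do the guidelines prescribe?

68-76 months

Base offense level for securities fraud: 6.
§1 applies: 6 − 4 = 2.
§2 does not apply.
§3 applies (level before this adjustment is 2 < 13, so +2): 2 + 2 = 4.
§4 does not apply.
§5 applies: 4 + 3 = 7.
§6 applies: 7 + 2 = 9.
§7 applies (level before this adjustment is 9 < 17, so +2): 9 + 2 = 11.
Final offense level: 11.
Criminal history: 18 prior points → Category E (16+).
Level 11 falls in the 11-17 band.
Grid: Level 11-17 × Category E = 68-76 months.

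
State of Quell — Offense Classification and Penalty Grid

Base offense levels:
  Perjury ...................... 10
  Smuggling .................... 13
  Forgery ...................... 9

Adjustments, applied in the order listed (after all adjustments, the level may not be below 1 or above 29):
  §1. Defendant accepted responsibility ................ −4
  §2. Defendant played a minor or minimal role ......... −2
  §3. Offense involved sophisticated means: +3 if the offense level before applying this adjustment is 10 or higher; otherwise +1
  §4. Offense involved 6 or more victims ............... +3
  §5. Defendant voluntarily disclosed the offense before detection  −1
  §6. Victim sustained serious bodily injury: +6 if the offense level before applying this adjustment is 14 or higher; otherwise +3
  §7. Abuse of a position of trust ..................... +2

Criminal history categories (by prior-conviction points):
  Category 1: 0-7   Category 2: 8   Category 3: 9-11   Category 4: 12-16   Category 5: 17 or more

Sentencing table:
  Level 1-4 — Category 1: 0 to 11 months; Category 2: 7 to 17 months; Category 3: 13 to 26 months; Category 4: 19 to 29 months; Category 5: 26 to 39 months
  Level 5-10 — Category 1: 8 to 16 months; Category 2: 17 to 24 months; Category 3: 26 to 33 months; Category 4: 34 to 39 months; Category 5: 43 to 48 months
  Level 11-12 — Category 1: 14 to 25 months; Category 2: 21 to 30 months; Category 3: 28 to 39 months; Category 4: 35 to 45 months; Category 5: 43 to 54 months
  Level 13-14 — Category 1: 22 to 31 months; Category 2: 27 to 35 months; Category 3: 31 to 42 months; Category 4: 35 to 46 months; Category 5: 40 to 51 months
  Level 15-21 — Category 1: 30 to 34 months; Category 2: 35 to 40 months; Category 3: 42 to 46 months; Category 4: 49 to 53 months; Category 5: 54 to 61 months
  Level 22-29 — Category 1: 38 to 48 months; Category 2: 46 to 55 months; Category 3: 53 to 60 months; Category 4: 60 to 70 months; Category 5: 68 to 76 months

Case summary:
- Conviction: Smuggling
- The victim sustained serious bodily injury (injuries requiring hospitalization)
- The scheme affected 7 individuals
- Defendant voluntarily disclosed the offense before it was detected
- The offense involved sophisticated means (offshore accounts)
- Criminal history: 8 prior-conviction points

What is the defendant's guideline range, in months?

Base offense level for smuggling: 13.
§1 does not apply.
§3 applies (level before this adjustment is 13 ≥ 10, so +3): 13 + 3 = 16.
§4 applies: 16 + 3 = 19.
§5 applies: 19 − 1 = 18.
§6 applies (level before this adjustment is 18 ≥ 14, so +6): 18 + 6 = 24.
§7 does not apply.
Final offense level: 24.
Criminal history: 8 prior points → Category 2 (8).
Level 24 falls in the 22-29 band.
Grid: Level 22-29 × Category 2 = 46-55 months.

46-55 months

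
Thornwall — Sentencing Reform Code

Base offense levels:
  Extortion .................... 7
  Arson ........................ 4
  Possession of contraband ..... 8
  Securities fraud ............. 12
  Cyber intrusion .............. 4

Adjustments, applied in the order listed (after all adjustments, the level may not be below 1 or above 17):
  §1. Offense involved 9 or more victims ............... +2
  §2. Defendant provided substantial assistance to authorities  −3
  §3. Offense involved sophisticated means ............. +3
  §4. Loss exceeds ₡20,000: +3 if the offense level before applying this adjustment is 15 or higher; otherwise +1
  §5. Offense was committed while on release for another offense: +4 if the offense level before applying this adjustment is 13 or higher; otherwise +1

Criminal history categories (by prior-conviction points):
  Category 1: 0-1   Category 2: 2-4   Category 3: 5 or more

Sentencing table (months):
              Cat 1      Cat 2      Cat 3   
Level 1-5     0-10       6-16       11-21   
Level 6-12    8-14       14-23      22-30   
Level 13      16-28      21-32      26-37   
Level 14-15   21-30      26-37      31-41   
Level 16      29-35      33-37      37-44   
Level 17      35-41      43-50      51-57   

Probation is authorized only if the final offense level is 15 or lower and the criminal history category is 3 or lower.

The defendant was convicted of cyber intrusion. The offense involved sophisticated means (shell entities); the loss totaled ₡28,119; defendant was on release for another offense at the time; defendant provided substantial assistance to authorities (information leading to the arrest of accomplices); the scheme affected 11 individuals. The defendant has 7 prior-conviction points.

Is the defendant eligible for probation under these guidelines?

Yes

Base offense level for cyber intrusion: 4.
§1 applies: 4 + 2 = 6.
§2 applies: 6 − 3 = 3.
§3 applies: 3 + 3 = 6.
§4 applies (level before this adjustment is 6 < 15, so +1): 6 + 1 = 7.
§5 applies (level before this adjustment is 7 < 13, so +1): 7 + 1 = 8.
Final offense level: 8.
Criminal history: 7 prior points → Category 3 (5+).
Level 8 falls in the 6-12 band.
Grid: Level 6-12 × Category 3 = 22-30 months.
Probation check: level 8 ≤ 15 and category 3 ≤ 3 → eligible.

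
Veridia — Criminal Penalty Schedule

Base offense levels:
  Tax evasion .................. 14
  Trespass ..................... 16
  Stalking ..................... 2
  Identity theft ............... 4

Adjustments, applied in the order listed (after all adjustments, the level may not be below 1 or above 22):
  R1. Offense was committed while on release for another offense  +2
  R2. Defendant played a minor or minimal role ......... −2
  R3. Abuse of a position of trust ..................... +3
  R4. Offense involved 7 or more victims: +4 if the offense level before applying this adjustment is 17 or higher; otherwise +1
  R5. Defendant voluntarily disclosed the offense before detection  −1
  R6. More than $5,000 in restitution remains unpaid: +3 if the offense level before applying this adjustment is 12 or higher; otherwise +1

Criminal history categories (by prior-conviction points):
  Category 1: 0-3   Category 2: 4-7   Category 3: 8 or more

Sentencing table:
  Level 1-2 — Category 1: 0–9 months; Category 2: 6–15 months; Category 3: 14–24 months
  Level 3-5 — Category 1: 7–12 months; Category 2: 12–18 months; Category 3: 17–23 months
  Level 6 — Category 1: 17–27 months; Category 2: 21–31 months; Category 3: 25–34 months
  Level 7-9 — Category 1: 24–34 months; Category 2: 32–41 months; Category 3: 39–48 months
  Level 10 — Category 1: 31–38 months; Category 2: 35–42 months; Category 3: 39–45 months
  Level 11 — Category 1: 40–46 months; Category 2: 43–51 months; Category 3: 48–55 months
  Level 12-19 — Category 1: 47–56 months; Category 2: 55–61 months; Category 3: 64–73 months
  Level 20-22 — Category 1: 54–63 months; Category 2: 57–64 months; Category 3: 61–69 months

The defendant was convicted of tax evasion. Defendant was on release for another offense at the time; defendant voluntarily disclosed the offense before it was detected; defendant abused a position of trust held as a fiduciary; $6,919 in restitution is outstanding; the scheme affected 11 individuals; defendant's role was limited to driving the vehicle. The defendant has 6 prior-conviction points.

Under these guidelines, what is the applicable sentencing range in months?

57-64 months

Base offense level for tax evasion: 14.
R1 applies: 14 + 2 = 16.
R2 applies: 16 − 2 = 14.
R3 applies: 14 + 3 = 17.
R4 applies (level before this adjustment is 17 ≥ 17, so +4): 17 + 4 = 21.
R5 applies: 21 − 1 = 20.
R6 applies (level before this adjustment is 20 ≥ 12, so +3): 20 + 3 = 23.
Level 23 exceeds the maximum of 22; capped at 22.
Final offense level: 22.
Criminal history: 6 prior points → Category 2 (4-7).
Level 22 falls in the 20-22 band.
Grid: Level 20-22 × Category 2 = 57-64 months.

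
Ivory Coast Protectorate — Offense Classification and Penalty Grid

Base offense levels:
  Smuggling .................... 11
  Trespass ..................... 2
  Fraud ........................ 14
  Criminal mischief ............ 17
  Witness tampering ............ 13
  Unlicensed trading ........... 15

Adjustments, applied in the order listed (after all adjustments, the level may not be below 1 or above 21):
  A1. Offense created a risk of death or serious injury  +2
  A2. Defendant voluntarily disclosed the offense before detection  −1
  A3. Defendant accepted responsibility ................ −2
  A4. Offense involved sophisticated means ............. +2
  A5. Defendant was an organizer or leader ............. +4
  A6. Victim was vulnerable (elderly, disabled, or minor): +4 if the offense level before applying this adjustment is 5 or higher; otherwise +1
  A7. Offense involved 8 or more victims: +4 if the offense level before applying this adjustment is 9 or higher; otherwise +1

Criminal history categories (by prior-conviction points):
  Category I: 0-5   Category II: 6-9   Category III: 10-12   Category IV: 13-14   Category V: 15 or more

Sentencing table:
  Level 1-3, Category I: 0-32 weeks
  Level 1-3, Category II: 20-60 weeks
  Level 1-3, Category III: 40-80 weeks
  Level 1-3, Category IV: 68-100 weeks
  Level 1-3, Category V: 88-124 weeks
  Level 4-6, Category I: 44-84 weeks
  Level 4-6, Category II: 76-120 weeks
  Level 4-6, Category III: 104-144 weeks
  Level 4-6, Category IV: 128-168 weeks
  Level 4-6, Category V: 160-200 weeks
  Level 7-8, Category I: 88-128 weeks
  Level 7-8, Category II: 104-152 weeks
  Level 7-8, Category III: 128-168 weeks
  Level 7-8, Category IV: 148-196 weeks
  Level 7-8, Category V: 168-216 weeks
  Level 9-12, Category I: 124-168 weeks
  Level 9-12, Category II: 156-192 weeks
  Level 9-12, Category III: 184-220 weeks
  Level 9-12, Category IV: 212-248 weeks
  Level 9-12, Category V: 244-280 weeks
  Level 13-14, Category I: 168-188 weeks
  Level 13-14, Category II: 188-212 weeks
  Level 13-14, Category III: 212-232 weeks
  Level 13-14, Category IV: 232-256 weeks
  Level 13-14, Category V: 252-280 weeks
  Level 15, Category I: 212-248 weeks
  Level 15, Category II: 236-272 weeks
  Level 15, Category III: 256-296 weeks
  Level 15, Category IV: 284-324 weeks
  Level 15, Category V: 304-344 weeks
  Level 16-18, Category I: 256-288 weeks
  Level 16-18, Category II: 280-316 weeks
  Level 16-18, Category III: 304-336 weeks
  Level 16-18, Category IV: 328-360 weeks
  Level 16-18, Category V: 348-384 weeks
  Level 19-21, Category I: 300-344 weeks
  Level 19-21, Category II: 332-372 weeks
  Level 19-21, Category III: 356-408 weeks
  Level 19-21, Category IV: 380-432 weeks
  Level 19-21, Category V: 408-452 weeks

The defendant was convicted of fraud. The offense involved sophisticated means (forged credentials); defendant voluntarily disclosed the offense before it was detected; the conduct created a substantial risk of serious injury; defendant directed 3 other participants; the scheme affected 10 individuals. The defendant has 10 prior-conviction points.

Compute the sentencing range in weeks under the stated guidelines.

Base offense level for fraud: 14.
A1 applies: 14 + 2 = 16.
A2 applies: 16 − 1 = 15.
A3 does not apply.
A4 applies: 15 + 2 = 17.
A5 applies: 17 + 4 = 21.
A7 applies (level before this adjustment is 21 ≥ 9, so +4): 21 + 4 = 25.
Level 25 exceeds the maximum of 21; capped at 21.
Final offense level: 21.
Criminal history: 10 prior points → Category III (10-12).
Level 21 falls in the 19-21 band.
Grid: Level 19-21 × Category III = 356-408 weeks.

356-408 weeks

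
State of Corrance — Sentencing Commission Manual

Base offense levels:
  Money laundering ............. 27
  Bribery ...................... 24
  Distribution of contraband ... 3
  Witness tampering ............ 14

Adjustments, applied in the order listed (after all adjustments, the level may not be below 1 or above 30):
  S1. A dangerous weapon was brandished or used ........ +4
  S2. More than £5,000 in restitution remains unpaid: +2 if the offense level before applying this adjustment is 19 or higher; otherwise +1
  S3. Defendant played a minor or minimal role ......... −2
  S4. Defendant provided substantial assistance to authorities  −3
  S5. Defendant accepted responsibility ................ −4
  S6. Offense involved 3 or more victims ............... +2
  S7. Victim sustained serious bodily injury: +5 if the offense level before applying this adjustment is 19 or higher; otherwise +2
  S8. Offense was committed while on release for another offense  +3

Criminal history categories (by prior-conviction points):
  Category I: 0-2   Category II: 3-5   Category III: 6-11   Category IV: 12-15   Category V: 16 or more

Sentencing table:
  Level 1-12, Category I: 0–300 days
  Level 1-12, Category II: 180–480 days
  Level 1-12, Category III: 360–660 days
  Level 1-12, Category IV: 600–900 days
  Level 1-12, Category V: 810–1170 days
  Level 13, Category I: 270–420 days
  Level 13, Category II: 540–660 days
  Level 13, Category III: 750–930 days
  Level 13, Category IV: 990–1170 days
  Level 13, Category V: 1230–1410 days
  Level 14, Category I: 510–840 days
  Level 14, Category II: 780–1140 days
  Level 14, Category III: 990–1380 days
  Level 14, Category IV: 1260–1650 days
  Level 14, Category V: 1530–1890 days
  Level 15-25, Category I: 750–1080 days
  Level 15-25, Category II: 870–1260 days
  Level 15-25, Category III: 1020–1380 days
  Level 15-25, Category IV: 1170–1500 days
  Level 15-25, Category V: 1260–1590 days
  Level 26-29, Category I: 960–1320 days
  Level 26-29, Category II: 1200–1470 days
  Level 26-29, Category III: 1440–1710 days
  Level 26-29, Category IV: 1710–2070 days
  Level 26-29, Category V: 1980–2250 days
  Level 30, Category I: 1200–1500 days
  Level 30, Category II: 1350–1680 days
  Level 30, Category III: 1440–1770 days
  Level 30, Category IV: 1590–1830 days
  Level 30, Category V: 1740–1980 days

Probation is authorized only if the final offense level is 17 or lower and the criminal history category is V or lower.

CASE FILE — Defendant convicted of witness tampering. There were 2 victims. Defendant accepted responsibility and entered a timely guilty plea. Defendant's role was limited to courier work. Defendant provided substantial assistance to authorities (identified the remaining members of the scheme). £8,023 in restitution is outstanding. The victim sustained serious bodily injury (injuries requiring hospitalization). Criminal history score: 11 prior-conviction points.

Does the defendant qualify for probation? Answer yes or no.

Yes

Base offense level for witness tampering: 14.
S1 does not apply.
S2 applies (level before this adjustment is 14 < 19, so +1): 14 + 1 = 15.
S3 applies: 15 − 2 = 13.
S4 applies: 13 − 3 = 10.
S5 applies: 10 − 4 = 6.
S6 does not apply.
S7 applies (level before this adjustment is 6 < 19, so +2): 6 + 2 = 8.
Final offense level: 8.
Criminal history: 11 prior points → Category III (6-11).
Level 8 falls in the 1-12 band.
Grid: Level 1-12 × Category III = 360-660 days.
Probation check: level 8 ≤ 17 and category III ≤ V → eligible.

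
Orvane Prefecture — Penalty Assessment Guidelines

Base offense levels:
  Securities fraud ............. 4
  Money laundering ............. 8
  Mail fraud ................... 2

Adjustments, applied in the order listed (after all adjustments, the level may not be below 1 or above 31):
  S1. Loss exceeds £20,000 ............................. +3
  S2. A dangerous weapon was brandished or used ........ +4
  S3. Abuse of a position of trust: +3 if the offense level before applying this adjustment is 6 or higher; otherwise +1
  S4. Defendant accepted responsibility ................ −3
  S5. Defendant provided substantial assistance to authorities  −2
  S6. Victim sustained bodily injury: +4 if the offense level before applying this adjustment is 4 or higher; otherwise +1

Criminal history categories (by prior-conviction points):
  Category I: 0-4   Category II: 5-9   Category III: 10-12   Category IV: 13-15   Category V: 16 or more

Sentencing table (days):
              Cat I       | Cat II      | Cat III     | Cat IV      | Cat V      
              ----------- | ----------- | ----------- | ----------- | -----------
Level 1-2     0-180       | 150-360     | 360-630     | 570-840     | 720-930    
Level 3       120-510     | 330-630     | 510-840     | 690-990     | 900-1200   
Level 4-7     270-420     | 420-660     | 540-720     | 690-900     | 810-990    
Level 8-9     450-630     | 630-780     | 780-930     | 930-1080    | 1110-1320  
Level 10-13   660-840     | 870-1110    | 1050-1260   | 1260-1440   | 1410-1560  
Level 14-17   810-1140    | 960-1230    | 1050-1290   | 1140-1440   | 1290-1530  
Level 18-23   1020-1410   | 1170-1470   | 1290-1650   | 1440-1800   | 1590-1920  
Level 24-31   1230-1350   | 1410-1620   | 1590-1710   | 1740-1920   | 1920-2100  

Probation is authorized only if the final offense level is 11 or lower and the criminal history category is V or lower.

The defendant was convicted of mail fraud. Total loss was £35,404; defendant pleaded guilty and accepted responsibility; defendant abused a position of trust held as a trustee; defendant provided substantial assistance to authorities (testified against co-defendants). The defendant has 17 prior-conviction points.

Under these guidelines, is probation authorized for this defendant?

Base offense level for mail fraud: 2.
S1 applies: 2 + 3 = 5.
S2 does not apply.
S3 applies (level before this adjustment is 5 < 6, so +1): 5 + 1 = 6.
S4 applies: 6 − 3 = 3.
S5 applies: 3 − 2 = 1.
Final offense level: 1.
Criminal history: 17 prior points → Category V (16+).
Level 1 falls in the 1-2 band.
Grid: Level 1-2 × Category V = 720-930 days.
Probation check: level 1 ≤ 11 and category V ≤ V → eligible.

Yes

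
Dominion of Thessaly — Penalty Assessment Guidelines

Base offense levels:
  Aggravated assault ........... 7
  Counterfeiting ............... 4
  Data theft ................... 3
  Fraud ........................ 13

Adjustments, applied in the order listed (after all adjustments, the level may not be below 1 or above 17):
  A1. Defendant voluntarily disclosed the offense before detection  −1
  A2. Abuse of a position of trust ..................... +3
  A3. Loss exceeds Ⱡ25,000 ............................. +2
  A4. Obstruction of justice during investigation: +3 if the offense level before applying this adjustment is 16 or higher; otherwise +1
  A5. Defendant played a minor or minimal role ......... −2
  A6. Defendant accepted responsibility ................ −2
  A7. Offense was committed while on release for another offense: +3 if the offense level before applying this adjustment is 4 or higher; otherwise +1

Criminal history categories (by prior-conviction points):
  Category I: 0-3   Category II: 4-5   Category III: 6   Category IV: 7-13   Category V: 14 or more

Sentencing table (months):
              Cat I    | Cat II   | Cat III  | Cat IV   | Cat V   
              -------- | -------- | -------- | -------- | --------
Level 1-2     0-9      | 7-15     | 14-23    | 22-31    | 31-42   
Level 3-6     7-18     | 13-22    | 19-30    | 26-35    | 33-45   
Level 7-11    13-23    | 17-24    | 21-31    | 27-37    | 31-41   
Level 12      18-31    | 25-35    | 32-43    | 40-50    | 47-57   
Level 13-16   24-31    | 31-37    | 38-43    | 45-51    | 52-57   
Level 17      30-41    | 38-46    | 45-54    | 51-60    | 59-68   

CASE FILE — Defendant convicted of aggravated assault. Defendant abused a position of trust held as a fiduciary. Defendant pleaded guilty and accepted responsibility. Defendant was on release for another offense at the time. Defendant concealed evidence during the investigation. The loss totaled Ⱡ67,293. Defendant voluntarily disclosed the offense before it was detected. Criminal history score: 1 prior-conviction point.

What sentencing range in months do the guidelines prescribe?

24-31 months

Base offense level for aggravated assault: 7.
A1 applies: 7 − 1 = 6.
A2 applies: 6 + 3 = 9.
A3 applies: 9 + 2 = 11.
A4 applies (level before this adjustment is 11 < 16, so +1): 11 + 1 = 12.
A6 applies: 12 − 2 = 10.
A7 applies (level before this adjustment is 10 ≥ 4, so +3): 10 + 3 = 13.
Final offense level: 13.
Criminal history: 1 prior point → Category I (0-3).
Level 13 falls in the 13-16 band.
Grid: Level 13-16 × Category I = 24-31 months.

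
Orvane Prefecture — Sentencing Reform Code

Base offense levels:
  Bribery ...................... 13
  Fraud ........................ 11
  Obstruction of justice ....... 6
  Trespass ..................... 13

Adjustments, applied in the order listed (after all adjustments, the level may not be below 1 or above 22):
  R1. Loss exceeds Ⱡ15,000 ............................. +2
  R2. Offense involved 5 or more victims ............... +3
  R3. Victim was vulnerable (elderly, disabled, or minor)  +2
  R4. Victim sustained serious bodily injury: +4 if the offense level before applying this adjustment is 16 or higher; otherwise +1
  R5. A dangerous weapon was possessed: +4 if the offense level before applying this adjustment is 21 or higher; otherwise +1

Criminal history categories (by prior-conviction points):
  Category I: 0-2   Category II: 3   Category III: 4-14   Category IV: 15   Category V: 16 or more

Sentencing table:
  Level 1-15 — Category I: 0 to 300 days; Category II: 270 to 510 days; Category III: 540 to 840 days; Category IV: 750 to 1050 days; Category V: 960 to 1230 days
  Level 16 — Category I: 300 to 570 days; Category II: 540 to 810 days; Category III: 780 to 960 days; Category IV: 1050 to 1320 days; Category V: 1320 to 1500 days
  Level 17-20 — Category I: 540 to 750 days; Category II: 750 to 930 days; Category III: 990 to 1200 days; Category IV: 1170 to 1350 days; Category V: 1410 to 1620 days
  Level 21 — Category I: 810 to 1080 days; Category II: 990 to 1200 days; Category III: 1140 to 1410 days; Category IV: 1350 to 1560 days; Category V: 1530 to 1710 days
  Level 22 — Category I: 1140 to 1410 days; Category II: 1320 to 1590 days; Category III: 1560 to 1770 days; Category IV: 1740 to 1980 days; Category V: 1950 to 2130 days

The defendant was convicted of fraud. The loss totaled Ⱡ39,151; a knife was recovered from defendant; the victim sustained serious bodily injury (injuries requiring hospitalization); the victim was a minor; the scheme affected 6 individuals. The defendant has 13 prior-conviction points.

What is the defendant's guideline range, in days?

1560-1770 days

Base offense level for fraud: 11.
R1 applies: 11 + 2 = 13.
R2 applies: 13 + 3 = 16.
R3 applies: 16 + 2 = 18.
R4 applies (level before this adjustment is 18 ≥ 16, so +4): 18 + 4 = 22.
R5 applies (level before this adjustment is 22 ≥ 21, so +4): 22 + 4 = 26.
Level 26 exceeds the maximum of 22; capped at 22.
Final offense level: 22.
Criminal history: 13 prior points → Category III (4-14).
Level 22 falls in the 22 band.
Grid: Level 22 × Category III = 1560-1770 days.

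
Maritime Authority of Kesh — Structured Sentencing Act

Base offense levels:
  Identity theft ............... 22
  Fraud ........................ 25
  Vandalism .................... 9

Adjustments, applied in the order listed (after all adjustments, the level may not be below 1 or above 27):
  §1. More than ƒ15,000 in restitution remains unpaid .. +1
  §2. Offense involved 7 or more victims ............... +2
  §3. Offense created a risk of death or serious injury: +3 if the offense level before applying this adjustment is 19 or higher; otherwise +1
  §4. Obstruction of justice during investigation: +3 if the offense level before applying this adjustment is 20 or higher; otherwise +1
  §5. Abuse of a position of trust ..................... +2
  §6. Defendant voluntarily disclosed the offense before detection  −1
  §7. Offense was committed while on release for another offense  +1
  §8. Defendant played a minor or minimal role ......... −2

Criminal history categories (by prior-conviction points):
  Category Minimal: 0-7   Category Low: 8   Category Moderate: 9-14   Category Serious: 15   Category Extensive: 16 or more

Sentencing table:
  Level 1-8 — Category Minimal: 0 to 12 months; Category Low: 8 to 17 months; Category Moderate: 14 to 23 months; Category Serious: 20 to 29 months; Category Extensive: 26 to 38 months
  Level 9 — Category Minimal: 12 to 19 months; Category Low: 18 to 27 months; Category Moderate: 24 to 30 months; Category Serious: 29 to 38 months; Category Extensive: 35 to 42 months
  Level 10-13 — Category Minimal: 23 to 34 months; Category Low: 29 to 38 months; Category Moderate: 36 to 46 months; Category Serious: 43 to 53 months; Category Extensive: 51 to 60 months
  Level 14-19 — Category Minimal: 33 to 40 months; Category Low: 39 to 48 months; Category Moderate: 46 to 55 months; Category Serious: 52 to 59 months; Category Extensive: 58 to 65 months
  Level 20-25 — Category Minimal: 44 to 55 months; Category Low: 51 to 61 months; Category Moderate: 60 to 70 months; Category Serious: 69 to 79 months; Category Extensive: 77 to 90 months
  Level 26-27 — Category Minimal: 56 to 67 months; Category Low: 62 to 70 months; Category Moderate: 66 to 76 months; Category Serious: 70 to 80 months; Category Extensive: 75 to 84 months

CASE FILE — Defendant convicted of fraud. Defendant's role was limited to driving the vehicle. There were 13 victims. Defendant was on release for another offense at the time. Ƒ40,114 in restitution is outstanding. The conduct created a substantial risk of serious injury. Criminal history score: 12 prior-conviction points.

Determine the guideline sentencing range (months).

Base offense level for fraud: 25.
§1 applies: 25 + 1 = 26.
§2 applies: 26 + 2 = 28.
§3 applies (level before this adjustment is 28 ≥ 19, so +3): 28 + 3 = 31.
§6 does not apply.
§7 applies: 31 + 1 = 32.
§8 applies: 32 − 2 = 30.
Level 30 exceeds the maximum of 27; capped at 27.
Final offense level: 27.
Criminal history: 12 prior points → Category Moderate (9-14).
Level 27 falls in the 26-27 band.
Grid: Level 26-27 × Category Moderate = 66-76 months.

66-76 months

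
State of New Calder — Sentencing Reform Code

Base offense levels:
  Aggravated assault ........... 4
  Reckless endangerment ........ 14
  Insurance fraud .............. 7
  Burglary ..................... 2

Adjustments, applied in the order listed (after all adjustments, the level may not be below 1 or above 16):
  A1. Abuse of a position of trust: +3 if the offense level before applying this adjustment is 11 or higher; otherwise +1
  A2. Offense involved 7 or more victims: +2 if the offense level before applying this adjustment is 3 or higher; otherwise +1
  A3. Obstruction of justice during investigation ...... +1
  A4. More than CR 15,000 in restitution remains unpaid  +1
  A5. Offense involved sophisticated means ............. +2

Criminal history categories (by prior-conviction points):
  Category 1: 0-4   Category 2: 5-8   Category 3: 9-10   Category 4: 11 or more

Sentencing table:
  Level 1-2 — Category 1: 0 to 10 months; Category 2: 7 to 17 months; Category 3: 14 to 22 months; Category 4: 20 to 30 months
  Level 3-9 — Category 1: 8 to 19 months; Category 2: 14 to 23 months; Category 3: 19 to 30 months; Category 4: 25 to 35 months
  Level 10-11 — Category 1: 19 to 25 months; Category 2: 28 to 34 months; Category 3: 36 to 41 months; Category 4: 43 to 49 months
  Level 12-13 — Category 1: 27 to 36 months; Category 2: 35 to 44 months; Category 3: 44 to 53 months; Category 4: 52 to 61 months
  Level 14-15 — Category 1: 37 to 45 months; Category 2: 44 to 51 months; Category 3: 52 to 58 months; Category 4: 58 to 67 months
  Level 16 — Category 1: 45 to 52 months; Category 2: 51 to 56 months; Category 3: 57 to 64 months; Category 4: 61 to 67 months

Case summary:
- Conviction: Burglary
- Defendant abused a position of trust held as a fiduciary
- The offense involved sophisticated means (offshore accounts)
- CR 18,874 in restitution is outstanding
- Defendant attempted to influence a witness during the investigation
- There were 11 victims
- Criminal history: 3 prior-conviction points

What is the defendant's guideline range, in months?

8-19 months

Base offense level for burglary: 2.
A1 applies (level before this adjustment is 2 < 11, so +1): 2 + 1 = 3.
A2 applies (level before this adjustment is 3 ≥ 3, so +2): 3 + 2 = 5.
A3 applies: 5 + 1 = 6.
A4 applies: 6 + 1 = 7.
A5 applies: 7 + 2 = 9.
Final offense level: 9.
Criminal history: 3 prior points → Category 1 (0-4).
Level 9 falls in the 3-9 band.
Grid: Level 3-9 × Category 1 = 8-19 months.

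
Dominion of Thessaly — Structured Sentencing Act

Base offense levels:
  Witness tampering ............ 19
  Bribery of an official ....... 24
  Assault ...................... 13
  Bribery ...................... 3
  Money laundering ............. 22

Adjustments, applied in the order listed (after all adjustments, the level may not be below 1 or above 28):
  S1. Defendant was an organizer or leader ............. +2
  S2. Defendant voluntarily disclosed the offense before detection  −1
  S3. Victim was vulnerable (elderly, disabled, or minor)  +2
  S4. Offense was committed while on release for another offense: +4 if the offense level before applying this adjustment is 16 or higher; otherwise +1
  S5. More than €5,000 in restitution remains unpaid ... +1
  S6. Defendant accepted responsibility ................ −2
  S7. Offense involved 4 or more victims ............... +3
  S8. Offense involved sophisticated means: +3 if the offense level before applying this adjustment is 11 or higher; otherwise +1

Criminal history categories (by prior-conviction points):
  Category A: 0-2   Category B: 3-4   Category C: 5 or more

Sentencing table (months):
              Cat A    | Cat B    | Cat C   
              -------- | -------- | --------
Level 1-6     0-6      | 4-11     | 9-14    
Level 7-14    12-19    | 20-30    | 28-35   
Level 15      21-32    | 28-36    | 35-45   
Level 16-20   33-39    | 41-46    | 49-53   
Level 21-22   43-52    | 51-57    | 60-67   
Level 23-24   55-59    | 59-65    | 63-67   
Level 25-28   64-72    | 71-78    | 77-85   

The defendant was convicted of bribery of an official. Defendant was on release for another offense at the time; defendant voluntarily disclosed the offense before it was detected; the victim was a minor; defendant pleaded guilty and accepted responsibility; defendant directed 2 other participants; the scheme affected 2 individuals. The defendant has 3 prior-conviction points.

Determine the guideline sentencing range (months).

71-78 months

Base offense level for bribery of an official: 24.
S1 applies: 24 + 2 = 26.
S2 applies: 26 − 1 = 25.
S3 applies: 25 + 2 = 27.
S4 applies (level before this adjustment is 27 ≥ 16, so +4): 27 + 4 = 31.
S6 applies: 31 − 2 = 29.
Level 29 exceeds the maximum of 28; capped at 28.
Final offense level: 28.
Criminal history: 3 prior points → Category B (3-4).
Level 28 falls in the 25-28 band.
Grid: Level 25-28 × Category B = 71-78 months.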